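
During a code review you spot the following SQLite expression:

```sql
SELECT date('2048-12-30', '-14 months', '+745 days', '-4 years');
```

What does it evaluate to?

2045-11-13

Adding -14 months to 2048-12-30 gives 2047-10-30.
Applying '+745 days' to 2047-10-30: counting 745 days forward gives 2049-11-13.
Adding -4 years to 2049-11-13 gives 2045-11-13.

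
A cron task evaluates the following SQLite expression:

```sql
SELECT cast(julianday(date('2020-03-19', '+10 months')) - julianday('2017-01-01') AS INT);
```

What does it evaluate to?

Adding +10 months to 2020-03-19 gives 2021-01-19.
30 days remain in January 2017 after the 1st (31 − 1).
Full months from February 2017 through December 2020 contribute their day counts.
Then 19 days into January 2021.
Total: 30 + 28 + 31 + 30 + 31 + 30 + 31 + 31 + 30 + 31 + 30 + 31 + 31 + 28 + 31 + 30 + 31 + 30 + 31 + 31 + 30 + 31 + 30 + 31 + 31 + 28 + 31 + 30 + 31 + 30 + 31 + 31 + 30 + 31 + 30 + 31 + 31 + 29 + 31 + 30 + 31 + 30 + 31 + 31 + 30 + 31 + 30 + 31 + 19 = 1479.

1479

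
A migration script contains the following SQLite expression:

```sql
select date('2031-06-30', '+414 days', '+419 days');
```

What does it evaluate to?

2033-10-10

Applying '+414 days' to 2031-06-30: counting 414 days forward gives 2032-08-17.
Applying '+419 days' to 2032-08-17: counting 419 days forward gives 2033-10-10.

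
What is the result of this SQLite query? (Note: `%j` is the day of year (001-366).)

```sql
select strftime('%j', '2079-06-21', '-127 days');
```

First apply '-127 days': 2079-06-21 → 2079-02-14.
Day-of-year for 2079-02-14: days since 2079-01-01 inclusive = 45, zero-padded to 045.

045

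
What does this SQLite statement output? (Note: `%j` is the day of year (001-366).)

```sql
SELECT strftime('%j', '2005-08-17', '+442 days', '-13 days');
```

293

First apply '+442 days', '-13 days': 2005-08-17 → 2006-10-20.
Day-of-year for 2006-10-20: days since 2006-01-01 inclusive = 293, zero-padded to 293.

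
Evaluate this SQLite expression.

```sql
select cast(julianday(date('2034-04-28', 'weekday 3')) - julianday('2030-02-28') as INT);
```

1525

`weekday 3` advances to the next Wednesday; 2034-04-28 is a Friday, so it moves forward to 2034-05-03.
0 days remain in February 2030 after the 28th (28 − 28).
Full months from March 2030 through April 2034 contribute their day counts.
Then 3 days into May 2034.
Total: 0 + 31 + 30 + 31 + 30 + 31 + 31 + 30 + 31 + 30 + 31 + 31 + 28 + 31 + 30 + 31 + 30 + 31 + 31 + 30 + 31 + 30 + 31 + 31 + 29 + 31 + 30 + 31 + 30 + 31 + 31 + 30 + 31 + 30 + 31 + 31 + 28 + 31 + 30 + 31 + 30 + 31 + 31 + 30 + 31 + 30 + 31 + 31 + 28 + 31 + 30 + 3 = 1525.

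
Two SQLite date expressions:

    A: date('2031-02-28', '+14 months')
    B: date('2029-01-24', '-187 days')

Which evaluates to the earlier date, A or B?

A = 2032-04-28.
B = 2028-07-21.
B is earlier.

B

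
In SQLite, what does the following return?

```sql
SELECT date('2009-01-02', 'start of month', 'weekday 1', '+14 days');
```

2009-01-19

`start of month` rewinds 2009-01-02 to 2009-01-01.
`weekday 1` advances to the next Monday; 2009-01-01 is a Thursday, so it moves forward to 2009-01-05.
Advancing 14 more days within January lands on 2009-01-19.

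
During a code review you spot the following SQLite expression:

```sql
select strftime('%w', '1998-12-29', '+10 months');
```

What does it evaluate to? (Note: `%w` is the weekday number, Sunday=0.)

First apply '+10 months': 1998-12-29 → 1999-10-29.
1999-10-29 is a Friday; with Sunday=0 that is 5.

5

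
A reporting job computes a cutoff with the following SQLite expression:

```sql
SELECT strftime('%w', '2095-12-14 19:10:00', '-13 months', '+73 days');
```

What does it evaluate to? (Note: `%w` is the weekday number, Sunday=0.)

First apply '-13 months', '+73 days': 2095-12-14 19:10:00 → 2095-01-26 19:10:00.
2095-01-26 is a Wednesday; with Sunday=0 that is 3.

3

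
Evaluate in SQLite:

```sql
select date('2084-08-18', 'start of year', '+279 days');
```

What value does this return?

`start of year` rewinds 2084-08-18 to 2084-01-01.
Applying '+279 days' to 2084-01-01: counting 279 days forward gives 2084-10-06.

2084-10-06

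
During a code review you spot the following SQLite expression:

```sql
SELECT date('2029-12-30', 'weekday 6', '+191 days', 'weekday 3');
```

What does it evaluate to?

`weekday 6` advances to the next Saturday; 2029-12-30 is a Sunday, so it moves forward to 2030-01-05.
Applying '+191 days' to 2030-01-05: counting 191 days forward gives 2030-07-15.
`weekday 3` advances to the next Wednesday; 2030-07-15 is a Monday, so it moves forward to 2030-07-17.

2030-07-17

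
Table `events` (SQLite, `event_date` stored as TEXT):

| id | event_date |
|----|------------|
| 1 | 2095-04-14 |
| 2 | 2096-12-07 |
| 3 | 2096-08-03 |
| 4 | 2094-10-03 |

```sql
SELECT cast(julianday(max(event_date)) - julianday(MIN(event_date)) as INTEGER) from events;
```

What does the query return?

MIN = 2094-10-03, MAX = 2096-12-07.
28 days remain in October 2094 after the 3rd (31 − 3).
Full months from November 2094 through November 2096 contribute their day counts.
Then 7 days into December 2096.
Total: 28 + 30 + 31 + 31 + 28 + 31 + 30 + 31 + 30 + 31 + 31 + 30 + 31 + 30 + 31 + 31 + 29 + 31 + 30 + 31 + 30 + 31 + 31 + 30 + 31 + 30 + 7 = 796.

796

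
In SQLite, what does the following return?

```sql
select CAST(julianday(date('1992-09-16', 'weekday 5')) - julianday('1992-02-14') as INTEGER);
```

217

`weekday 5` advances to the next Friday; 1992-09-16 is a Wednesday, so it moves forward to 1992-09-18.
15 days remain in February 1992 after the 14th (29 − 14).
Full months from March 1992 through August 1992 contribute their day counts.
Then 18 days into September 1992.
Total: 15 + 31 + 30 + 31 + 30 + 31 + 31 + 18 = 217.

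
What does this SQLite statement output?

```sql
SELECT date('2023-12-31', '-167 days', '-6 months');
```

Applying '-167 days' to 2023-12-31: counting 167 days back gives 2023-07-17.
Adding -6 months to 2023-07-17 gives 2023-01-17.

2023-01-17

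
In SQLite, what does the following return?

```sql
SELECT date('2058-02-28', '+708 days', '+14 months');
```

Applying '+708 days' to 2058-02-28: counting 708 days forward gives 2060-02-06.
Adding +14 months to 2060-02-06 gives 2061-04-06.

2061-04-06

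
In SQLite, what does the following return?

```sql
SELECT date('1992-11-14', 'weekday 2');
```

1992-11-17

`weekday 2` advances to the next Tuesday; 1992-11-14 is a Saturday, so it moves forward to 1992-11-17.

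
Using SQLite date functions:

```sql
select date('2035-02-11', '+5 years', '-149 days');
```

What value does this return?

2039-09-15

Adding +5 years to 2035-02-11 gives 2040-02-11.
Applying '-149 days' to 2040-02-11: counting 149 days back gives 2039-09-15.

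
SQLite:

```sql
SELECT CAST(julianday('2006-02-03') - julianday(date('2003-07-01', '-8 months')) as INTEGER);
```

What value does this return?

1190

Adding -8 months to 2003-07-01 gives 2002-11-01.
29 days remain in November 2002 after the 1st (30 − 1).
Full months from December 2002 through January 2006 contribute their day counts.
Then 3 days into February 2006.
Total: 29 + 31 + 31 + 28 + 31 + 30 + 31 + 30 + 31 + 31 + 30 + 31 + 30 + 31 + 31 + 29 + 31 + 30 + 31 + 30 + 31 + 31 + 30 + 31 + 30 + 31 + 31 + 28 + 31 + 30 + 31 + 30 + 31 + 31 + 30 + 31 + 30 + 31 + 31 + 3 = 1190.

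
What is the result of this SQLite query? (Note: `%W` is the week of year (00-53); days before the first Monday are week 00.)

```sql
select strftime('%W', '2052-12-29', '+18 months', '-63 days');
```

17

First apply '+18 months', '-63 days': 2052-12-29 → 2054-04-27.
2054-04-27 is a Monday. SQLite's %W counts Mondays since the year started; the result is 17.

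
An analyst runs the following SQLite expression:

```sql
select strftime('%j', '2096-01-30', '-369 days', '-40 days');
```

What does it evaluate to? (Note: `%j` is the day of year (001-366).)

First apply '-369 days', '-40 days': 2096-01-30 → 2094-12-17.
Day-of-year for 2094-12-17: days since 2094-01-01 inclusive = 351, zero-padded to 351.

351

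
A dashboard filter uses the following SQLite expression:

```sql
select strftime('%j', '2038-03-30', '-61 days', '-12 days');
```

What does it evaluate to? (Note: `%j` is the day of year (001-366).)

First apply '-61 days', '-12 days': 2038-03-30 → 2038-01-16.
Day-of-year for 2038-01-16: days since 2038-01-01 inclusive = 16, zero-padded to 016.

016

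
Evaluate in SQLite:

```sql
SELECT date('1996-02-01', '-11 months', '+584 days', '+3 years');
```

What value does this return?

Adding -11 months to 1996-02-01 gives 1995-03-01.
Applying '+584 days' to 1995-03-01: counting 584 days forward gives 1996-10-05.
Adding +3 years to 1996-10-05 gives 1999-10-05.

1999-10-05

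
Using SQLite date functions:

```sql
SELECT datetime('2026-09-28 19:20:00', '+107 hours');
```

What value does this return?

2026-10-03 06:20:00

+107 hours from 2026-09-28 19:20:00 is 2026-10-03 06:20:00 (crosses midnight).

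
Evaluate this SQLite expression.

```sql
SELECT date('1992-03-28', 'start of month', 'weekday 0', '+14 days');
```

1992-03-15

`start of month` rewinds 1992-03-28 to 1992-03-01.
`weekday 0` advances to the next Sunday; 1992-03-01 is already a Sunday, so it stays at 1992-03-01.
Advancing 14 more days within March lands on 1992-03-15.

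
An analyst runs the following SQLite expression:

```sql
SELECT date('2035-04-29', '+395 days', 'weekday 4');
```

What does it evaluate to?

2036-05-29

Applying '+395 days' to 2035-04-29: counting 395 days forward gives 2036-05-28.
`weekday 4` advances to the next Thursday; 2036-05-28 is a Wednesday, so it moves forward to 2036-05-29.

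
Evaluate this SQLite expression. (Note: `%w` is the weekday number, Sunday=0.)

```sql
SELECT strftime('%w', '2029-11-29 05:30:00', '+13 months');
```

0

First apply '+13 months': 2029-11-29 05:30:00 → 2030-12-29 05:30:00.
2030-12-29 is a Sunday; with Sunday=0 that is 0.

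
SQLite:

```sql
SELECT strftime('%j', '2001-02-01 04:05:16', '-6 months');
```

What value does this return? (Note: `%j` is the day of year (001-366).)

214

First apply '-6 months': 2001-02-01 04:05:16 → 2000-08-01 04:05:16.
Day-of-year for 2000-08-01: days since 2000-01-01 inclusive = 214, zero-padded to 214.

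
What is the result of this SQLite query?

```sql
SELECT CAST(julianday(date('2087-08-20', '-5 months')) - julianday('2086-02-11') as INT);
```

Adding -5 months to 2087-08-20 gives 2087-03-20.
17 days remain in February 2086 after the 11th (28 − 11).
Full months from March 2086 through February 2087 contribute their day counts.
Then 20 days into March 2087.
Total: 17 + 31 + 30 + 31 + 30 + 31 + 31 + 30 + 31 + 30 + 31 + 31 + 28 + 20 = 402.

402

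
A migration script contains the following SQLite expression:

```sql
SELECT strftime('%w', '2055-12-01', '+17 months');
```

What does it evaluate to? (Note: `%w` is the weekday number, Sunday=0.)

2

First apply '+17 months': 2055-12-01 → 2057-05-01.
2057-05-01 is a Tuesday; with Sunday=0 that is 2.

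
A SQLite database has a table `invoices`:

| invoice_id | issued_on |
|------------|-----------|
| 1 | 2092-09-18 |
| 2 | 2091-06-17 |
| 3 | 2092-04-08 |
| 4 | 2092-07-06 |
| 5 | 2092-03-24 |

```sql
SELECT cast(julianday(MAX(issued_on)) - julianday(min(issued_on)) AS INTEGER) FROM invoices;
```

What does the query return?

MIN = 2091-06-17, MAX = 2092-09-18.
13 days remain in June 2091 after the 17th (30 − 17).
Full months from July 2091 through August 2092 contribute their day counts.
Then 18 days into September 2092.
Total: 13 + 31 + 31 + 30 + 31 + 30 + 31 + 31 + 29 + 31 + 30 + 31 + 30 + 31 + 31 + 18 = 459.

459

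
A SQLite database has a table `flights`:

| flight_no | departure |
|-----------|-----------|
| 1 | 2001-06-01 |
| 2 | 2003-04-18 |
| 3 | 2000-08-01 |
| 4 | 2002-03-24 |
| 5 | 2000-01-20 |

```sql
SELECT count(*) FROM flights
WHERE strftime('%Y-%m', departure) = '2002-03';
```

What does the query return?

1

Rows with year-month 2002-03: 2002-03-24 → 1.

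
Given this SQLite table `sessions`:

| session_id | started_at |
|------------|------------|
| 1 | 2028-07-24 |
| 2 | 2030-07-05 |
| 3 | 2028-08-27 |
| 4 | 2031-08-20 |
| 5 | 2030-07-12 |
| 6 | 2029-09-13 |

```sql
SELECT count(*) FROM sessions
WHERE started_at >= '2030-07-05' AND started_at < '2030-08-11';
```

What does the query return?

Rows in [2030-07-05, 2030-08-11): 2030-07-05, 2030-07-12 → 2 rows.

2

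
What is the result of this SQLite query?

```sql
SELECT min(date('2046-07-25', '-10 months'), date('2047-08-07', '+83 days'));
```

2045-09-25

date('2046-07-25', '-10 months') → 2045-09-25.
date('2047-08-07', '+83 days') → 2047-10-29.
Earlier of the two is 2045-09-25.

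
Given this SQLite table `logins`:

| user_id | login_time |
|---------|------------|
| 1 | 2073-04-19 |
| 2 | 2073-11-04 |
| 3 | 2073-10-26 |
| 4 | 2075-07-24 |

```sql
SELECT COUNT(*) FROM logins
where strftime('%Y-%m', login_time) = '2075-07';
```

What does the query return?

1

Rows with year-month 2075-07: 2075-07-24 → 1.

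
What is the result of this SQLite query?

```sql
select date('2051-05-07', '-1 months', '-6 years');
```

Adding -1 month to 2051-05-07 gives 2051-04-07.
Adding -6 years to 2051-04-07 gives 2045-04-07.

2045-04-07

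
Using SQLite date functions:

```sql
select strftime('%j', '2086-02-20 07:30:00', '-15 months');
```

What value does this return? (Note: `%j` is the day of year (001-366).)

325

First apply '-15 months': 2086-02-20 07:30:00 → 2084-11-20 07:30:00.
Day-of-year for 2084-11-20: days since 2084-01-01 inclusive = 325, zero-padded to 325.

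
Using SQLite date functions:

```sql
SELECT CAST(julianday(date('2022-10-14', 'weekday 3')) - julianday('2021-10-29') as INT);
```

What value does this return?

355

`weekday 3` advances to the next Wednesday; 2022-10-14 is a Friday, so it moves forward to 2022-10-19.
2 days remain in October 2021 after the 29th (31 − 29).
Full months from November 2021 through September 2022 contribute their day counts.
Then 19 days into October 2022.
Total: 2 + 30 + 31 + 31 + 28 + 31 + 30 + 31 + 30 + 31 + 31 + 30 + 19 = 355.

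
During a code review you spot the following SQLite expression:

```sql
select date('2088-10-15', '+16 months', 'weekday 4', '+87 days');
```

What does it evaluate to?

Adding +16 months to 2088-10-15 gives 2090-02-15.
`weekday 4` advances to the next Thursday; 2090-02-15 is a Wednesday, so it moves forward to 2090-02-16.
Applying '+87 days' to 2090-02-16: counting 87 days forward gives 2090-05-14.

2090-05-14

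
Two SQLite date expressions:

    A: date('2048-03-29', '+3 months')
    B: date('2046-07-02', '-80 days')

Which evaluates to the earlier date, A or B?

A = 2048-06-29.
B = 2046-04-13.
B is earlier.

B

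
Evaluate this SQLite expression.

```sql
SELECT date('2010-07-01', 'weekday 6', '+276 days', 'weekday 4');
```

2011-04-07

`weekday 6` advances to the next Saturday; 2010-07-01 is a Thursday, so it moves forward to 2010-07-03.
Applying '+276 days' to 2010-07-03: counting 276 days forward gives 2011-04-05.
`weekday 4` advances to the next Thursday; 2011-04-05 is a Tuesday, so it moves forward to 2011-04-07.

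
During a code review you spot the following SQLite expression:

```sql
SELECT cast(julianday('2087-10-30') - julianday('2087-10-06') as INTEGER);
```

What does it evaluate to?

Both dates are in October 2087: 30 − 6 = 24.

24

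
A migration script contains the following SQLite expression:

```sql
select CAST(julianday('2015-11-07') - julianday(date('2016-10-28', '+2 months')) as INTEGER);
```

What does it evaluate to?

Adding +2 months to 2016-10-28 gives 2016-12-28.
23 days remain in November 2015 after the 7th (30 − 7).
Full months from December 2015 through November 2016 contribute their day counts.
Then 28 days into December 2016.
Total: 23 + 31 + 31 + 29 + 31 + 30 + 31 + 30 + 31 + 31 + 30 + 31 + 30 + 28 = 417.
The subtraction is earlier − later, so the result is −417 → -417.

-417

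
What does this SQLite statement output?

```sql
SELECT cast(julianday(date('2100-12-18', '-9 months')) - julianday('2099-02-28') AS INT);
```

Adding -9 months to 2100-12-18 gives 2100-03-18.
0 days remain in February 2099 after the 28th (28 − 28).
Full months from March 2099 through February 2100 contribute their day counts.
Then 18 days into March 2100.
Total: 0 + 31 + 30 + 31 + 30 + 31 + 31 + 30 + 31 + 30 + 31 + 31 + 28 + 18 = 383.

383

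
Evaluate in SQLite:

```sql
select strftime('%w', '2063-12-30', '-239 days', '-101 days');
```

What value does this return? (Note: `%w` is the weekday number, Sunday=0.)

First apply '-239 days', '-101 days': 2063-12-30 → 2063-01-24.
2063-01-24 is a Wednesday; with Sunday=0 that is 3.

3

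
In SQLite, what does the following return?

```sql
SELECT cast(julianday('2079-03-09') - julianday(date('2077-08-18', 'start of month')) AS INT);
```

585

`start of month` rewinds 2077-08-18 to 2077-08-01.
30 days remain in August 2077 after the 1st (31 − 1).
Full months from September 2077 through February 2079 contribute their day counts.
Then 9 days into March 2079.
Total: 30 + 30 + 31 + 30 + 31 + 31 + 28 + 31 + 30 + 31 + 30 + 31 + 31 + 30 + 31 + 30 + 31 + 31 + 28 + 9 = 585.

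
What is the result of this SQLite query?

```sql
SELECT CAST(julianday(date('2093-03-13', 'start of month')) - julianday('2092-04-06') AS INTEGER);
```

329

`start of month` rewinds 2093-03-13 to 2093-03-01.
24 days remain in April 2092 after the 6th (30 − 6).
Full months from May 2092 through February 2093 contribute their day counts.
Then 1 day into March 2093.
Total: 24 + 31 + 30 + 31 + 31 + 30 + 31 + 30 + 31 + 31 + 28 + 1 = 329.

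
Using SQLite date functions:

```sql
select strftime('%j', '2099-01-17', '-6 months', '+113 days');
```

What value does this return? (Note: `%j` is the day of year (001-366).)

311

First apply '-6 months', '+113 days': 2099-01-17 → 2098-11-07.
Day-of-year for 2098-11-07: days since 2098-01-01 inclusive = 311, zero-padded to 311.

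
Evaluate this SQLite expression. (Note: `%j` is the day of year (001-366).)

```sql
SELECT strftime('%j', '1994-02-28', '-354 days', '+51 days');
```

121

First apply '-354 days', '+51 days': 1994-02-28 → 1993-05-01.
Day-of-year for 1993-05-01: days since 1993-01-01 inclusive = 121, zero-padded to 121.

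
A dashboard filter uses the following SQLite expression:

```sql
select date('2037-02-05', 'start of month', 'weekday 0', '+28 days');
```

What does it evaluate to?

`start of month` rewinds 2037-02-05 to 2037-02-01.
`weekday 0` advances to the next Sunday; 2037-02-01 is already a Sunday, so it stays at 2037-02-01.
February 2037 has 28 days; 27 remain after the 1st, so 28 days reach 2037-03-01.

2037-03-01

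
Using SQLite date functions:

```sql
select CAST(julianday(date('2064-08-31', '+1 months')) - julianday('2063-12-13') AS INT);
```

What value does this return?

293

Adding +1 month to 2064-08-31 targets 2064-09-31. September 2064 has only 30 days, so SQLite normalizes the 1-day overflow forward to 2064-10-01.
18 days remain in December 2063 after the 13th (31 − 13).
Full months from January 2064 through September 2064 contribute their day counts.
Then 1 day into October 2064.
Total: 18 + 31 + 29 + 31 + 30 + 31 + 30 + 31 + 31 + 30 + 1 = 293.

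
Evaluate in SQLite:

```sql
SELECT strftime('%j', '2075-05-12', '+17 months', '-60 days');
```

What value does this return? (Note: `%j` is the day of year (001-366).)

226

First apply '+17 months', '-60 days': 2075-05-12 → 2076-08-13.
Day-of-year for 2076-08-13: days since 2076-01-01 inclusive = 226, zero-padded to 226.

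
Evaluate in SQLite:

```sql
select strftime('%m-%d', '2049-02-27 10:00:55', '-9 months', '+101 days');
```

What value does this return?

09-05

First apply '-9 months', '+101 days': 2049-02-27 10:00:55 → 2048-09-05 10:00:55.
`%m-%d` extracts the month-day: 09-05.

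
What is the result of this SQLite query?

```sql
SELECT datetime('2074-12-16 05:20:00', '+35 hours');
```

2074-12-17 16:20:00

+35 hours from 2074-12-16 05:20:00 is 2074-12-17 16:20:00 (crosses midnight).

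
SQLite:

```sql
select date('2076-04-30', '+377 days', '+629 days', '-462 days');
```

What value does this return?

Applying '+377 days' to 2076-04-30: counting 377 days forward gives 2077-05-12.
Applying '+629 days' to 2077-05-12: counting 629 days forward gives 2079-01-31.
Applying '-462 days' to 2079-01-31: counting 462 days back gives 2077-10-26.

2077-10-26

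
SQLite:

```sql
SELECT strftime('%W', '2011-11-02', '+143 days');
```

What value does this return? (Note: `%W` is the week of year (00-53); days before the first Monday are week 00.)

First apply '+143 days': 2011-11-02 → 2012-03-24.
2012-03-24 is a Saturday. SQLite's %W counts Mondays since the year started; the result is 12.

12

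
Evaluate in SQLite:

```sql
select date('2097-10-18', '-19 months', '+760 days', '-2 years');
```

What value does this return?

2096-04-17

Adding -19 months to 2097-10-18 gives 2096-03-18.
Applying '+760 days' to 2096-03-18: counting 760 days forward gives 2098-04-17.
Adding -2 years to 2098-04-17 gives 2096-04-17.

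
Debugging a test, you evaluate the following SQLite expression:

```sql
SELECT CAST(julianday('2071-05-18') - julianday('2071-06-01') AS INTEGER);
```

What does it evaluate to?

13 days remain in May 2071 after the 18th (31 − 18).
Then 1 day into June 2071.
Total: 13 + 1 = 14.
The subtraction is earlier − later, so the result is −14 → -14.

-14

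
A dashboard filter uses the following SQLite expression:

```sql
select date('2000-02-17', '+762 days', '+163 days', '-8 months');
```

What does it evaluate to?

2001-12-30

Applying '+762 days' to 2000-02-17: counting 762 days forward gives 2002-03-20.
Applying '+163 days' to 2002-03-20: counting 163 days forward gives 2002-08-30.
Adding -8 months to 2002-08-30 gives 2001-12-30.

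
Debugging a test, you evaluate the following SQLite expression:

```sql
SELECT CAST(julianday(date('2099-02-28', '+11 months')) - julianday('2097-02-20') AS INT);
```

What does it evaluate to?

Adding +11 months to 2099-02-28 gives 2100-01-28.
8 days remain in February 2097 after the 20th (28 − 20).
Full months from March 2097 through December 2099 contribute their day counts.
Then 28 days into January 2100.
Total: 8 + 31 + 30 + 31 + 30 + 31 + 31 + 30 + 31 + 30 + 31 + 31 + 28 + 31 + 30 + 31 + 30 + 31 + 31 + 30 + 31 + 30 + 31 + 31 + 28 + 31 + 30 + 31 + 30 + 31 + 31 + 30 + 31 + 30 + 31 + 28 = 1072.

1072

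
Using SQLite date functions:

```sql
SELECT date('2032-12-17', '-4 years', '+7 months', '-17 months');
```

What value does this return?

2028-02-17

Adding -4 years to 2032-12-17 gives 2028-12-17.
Adding +7 months to 2028-12-17 gives 2029-07-17.
Adding -17 months to 2029-07-17 gives 2028-02-17.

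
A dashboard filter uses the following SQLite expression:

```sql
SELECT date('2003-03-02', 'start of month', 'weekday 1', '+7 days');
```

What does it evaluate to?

2003-03-10

`start of month` rewinds 2003-03-02 to 2003-03-01.
`weekday 1` advances to the next Monday; 2003-03-01 is a Saturday, so it moves forward to 2003-03-03.
Advancing 7 more days within March lands on 2003-03-10.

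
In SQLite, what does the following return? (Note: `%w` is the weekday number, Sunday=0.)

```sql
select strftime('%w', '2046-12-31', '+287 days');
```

1

First apply '+287 days': 2046-12-31 → 2047-10-14.
2047-10-14 is a Monday; with Sunday=0 that is 1.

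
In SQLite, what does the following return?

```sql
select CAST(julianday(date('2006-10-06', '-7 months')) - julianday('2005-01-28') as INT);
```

Adding -7 months to 2006-10-06 gives 2006-03-06.
3 days remain in January 2005 after the 28th (31 − 28).
Full months from February 2005 through February 2006 contribute their day counts.
Then 6 days into March 2006.
Total: 3 + 28 + 31 + 30 + 31 + 30 + 31 + 31 + 30 + 31 + 30 + 31 + 31 + 28 + 6 = 402.

402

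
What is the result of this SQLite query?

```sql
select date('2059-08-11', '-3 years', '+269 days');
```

2057-05-07

Adding -3 years to 2059-08-11 gives 2056-08-11.
Applying '+269 days' to 2056-08-11: counting 269 days forward gives 2057-05-07.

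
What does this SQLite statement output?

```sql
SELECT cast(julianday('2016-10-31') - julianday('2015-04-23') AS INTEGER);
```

7 days remain in April 2015 after the 23rd (30 − 23).
Full months from May 2015 through September 2016 contribute their day counts.
Then 31 days into October 2016.
Total: 7 + 31 + 30 + 31 + 31 + 30 + 31 + 30 + 31 + 31 + 29 + 31 + 30 + 31 + 30 + 31 + 31 + 30 + 31 = 557.

557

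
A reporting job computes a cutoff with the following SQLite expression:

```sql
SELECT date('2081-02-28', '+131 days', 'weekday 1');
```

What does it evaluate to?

Applying '+131 days' to 2081-02-28: counting 131 days forward gives 2081-07-09.
`weekday 1` advances to the next Monday; 2081-07-09 is a Wednesday, so it moves forward to 2081-07-14.

2081-07-14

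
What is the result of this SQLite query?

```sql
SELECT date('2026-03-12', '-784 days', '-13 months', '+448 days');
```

Applying '-784 days' to 2026-03-12: counting 784 days back gives 2024-01-18.
Adding -13 months to 2024-01-18 gives 2022-12-18.
Applying '+448 days' to 2022-12-18: counting 448 days forward gives 2024-03-10.

2024-03-10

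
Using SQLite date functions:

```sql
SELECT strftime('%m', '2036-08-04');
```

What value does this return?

08

`%m` extracts the 2-digit month (01-12): 08.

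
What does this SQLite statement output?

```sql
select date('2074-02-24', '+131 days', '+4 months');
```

2074-11-05

Applying '+131 days' to 2074-02-24: counting 131 days forward gives 2074-07-05.
Adding +4 months to 2074-07-05 gives 2074-11-05.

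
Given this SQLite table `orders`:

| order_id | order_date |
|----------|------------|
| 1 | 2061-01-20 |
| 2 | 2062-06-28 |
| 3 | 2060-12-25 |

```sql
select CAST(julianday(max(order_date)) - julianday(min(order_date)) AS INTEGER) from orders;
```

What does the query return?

550

MIN = 2060-12-25, MAX = 2062-06-28.
6 days remain in December 2060 after the 25th (31 − 25).
Full months from January 2061 through May 2062 contribute their day counts.
Then 28 days into June 2062.
Total: 6 + 31 + 28 + 31 + 30 + 31 + 30 + 31 + 31 + 30 + 31 + 30 + 31 + 31 + 28 + 31 + 30 + 31 + 28 = 550.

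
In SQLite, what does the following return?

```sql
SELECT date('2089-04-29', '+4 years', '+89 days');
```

Adding +4 years to 2089-04-29 gives 2093-04-29.
Applying '+89 days' to 2093-04-29: counting 89 days forward gives 2093-07-27.

2093-07-27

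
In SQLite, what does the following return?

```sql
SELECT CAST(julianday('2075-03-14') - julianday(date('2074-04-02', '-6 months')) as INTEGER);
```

Adding -6 months to 2074-04-02 gives 2073-10-02.
29 days remain in October 2073 after the 2nd (31 − 2).
Full months from November 2073 through February 2075 contribute their day counts.
Then 14 days into March 2075.
Total: 29 + 30 + 31 + 31 + 28 + 31 + 30 + 31 + 30 + 31 + 31 + 30 + 31 + 30 + 31 + 31 + 28 + 14 = 528.

528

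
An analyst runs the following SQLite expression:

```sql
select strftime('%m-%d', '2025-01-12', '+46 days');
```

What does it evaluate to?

02-27

First apply '+46 days': 2025-01-12 → 2025-02-27.
`%m-%d` extracts the month-day: 02-27.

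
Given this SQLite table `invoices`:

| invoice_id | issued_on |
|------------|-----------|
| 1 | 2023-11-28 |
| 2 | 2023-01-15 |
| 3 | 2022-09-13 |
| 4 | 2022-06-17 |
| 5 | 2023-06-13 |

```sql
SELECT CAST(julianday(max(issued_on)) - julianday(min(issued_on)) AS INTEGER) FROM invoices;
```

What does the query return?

MIN = 2022-06-17, MAX = 2023-11-28.
13 days remain in June 2022 after the 17th (30 − 17).
Full months from July 2022 through October 2023 contribute their day counts.
Then 28 days into November 2023.
Total: 13 + 31 + 31 + 30 + 31 + 30 + 31 + 31 + 28 + 31 + 30 + 31 + 30 + 31 + 31 + 30 + 31 + 28 = 529.

529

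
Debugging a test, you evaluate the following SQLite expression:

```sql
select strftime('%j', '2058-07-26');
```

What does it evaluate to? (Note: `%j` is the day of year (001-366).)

207

Day-of-year for 2058-07-26: days since 2058-01-01 inclusive = 207, zero-padded to 207.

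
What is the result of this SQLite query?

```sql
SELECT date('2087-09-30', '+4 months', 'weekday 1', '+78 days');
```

2088-04-20

Adding +4 months to 2087-09-30 gives 2088-01-30.
`weekday 1` advances to the next Monday; 2088-01-30 is a Friday, so it moves forward to 2088-02-02.
Applying '+78 days' to 2088-02-02: counting 78 days forward gives 2088-04-20.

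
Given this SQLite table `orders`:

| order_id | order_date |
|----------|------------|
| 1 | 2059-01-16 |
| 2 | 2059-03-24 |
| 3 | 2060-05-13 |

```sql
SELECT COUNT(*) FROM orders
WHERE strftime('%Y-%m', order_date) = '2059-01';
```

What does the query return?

Rows with year-month 2059-01: 2059-01-16 → 1.

1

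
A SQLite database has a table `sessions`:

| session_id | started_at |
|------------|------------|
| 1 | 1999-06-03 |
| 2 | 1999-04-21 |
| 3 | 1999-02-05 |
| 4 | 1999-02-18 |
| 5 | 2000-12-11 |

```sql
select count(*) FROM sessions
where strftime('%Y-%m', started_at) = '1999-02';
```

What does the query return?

Rows with year-month 1999-02: 1999-02-05, 1999-02-18 → 2.

2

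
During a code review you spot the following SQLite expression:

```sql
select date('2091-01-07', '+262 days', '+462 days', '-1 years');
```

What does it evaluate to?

2091-12-31

Applying '+262 days' to 2091-01-07: counting 262 days forward gives 2091-09-26.
Applying '+462 days' to 2091-09-26: counting 462 days forward gives 2092-12-31.
Adding -1 year to 2092-12-31 gives 2091-12-31.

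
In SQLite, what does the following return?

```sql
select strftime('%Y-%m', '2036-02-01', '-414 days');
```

First apply '-414 days': 2036-02-01 → 2034-12-14.
`%Y-%m` extracts the year-month: 2034-12.

2034-12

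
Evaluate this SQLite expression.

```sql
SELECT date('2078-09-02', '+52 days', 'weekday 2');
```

2078-10-25

Applying '+52 days' to 2078-09-02: counting 52 days forward gives 2078-10-24.
`weekday 2` advances to the next Tuesday; 2078-10-24 is a Monday, so it moves forward to 2078-10-25.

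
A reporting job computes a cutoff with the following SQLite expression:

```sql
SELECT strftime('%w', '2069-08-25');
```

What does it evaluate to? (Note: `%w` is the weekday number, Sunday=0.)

2069-08-25 is a Sunday; with Sunday=0 that is 0.

0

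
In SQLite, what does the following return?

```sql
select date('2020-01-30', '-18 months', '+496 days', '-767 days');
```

Adding -18 months to 2020-01-30 gives 2018-07-30.
Applying '+496 days' to 2018-07-30: counting 496 days forward gives 2019-12-08.
Applying '-767 days' to 2019-12-08: counting 767 days back gives 2017-11-01.

2017-11-01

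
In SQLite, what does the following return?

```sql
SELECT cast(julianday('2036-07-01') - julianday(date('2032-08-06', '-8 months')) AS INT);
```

1669

Adding -8 months to 2032-08-06 gives 2031-12-06.
25 days remain in December 2031 after the 6th (31 − 6).
Full months from January 2032 through June 2036 contribute their day counts.
Then 1 day into July 2036.
Total: 25 + 31 + 29 + 31 + 30 + 31 + 30 + 31 + 31 + 30 + 31 + 30 + 31 + 31 + 28 + 31 + 30 + 31 + 30 + 31 + 31 + 30 + 31 + 30 + 31 + 31 + 28 + 31 + 30 + 31 + 30 + 31 + 31 + 30 + 31 + 30 + 31 + 31 + 28 + 31 + 30 + 31 + 30 + 31 + 31 + 30 + 31 + 30 + 31 + 31 + 29 + 31 + 30 + 31 + 30 + 1 = 1669.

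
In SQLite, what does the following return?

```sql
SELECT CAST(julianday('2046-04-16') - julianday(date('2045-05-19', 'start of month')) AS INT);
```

350

`start of month` rewinds 2045-05-19 to 2045-05-01.
30 days remain in May 2045 after the 1st (31 − 1).
Full months from June 2045 through March 2046 contribute their day counts.
Then 16 days into April 2046.
Total: 30 + 30 + 31 + 31 + 30 + 31 + 30 + 31 + 31 + 28 + 31 + 16 = 350.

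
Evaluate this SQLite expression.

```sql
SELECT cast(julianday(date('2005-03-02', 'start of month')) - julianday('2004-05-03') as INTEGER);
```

302

`start of month` rewinds 2005-03-02 to 2005-03-01.
28 days remain in May 2004 after the 3rd (31 − 3).
Full months from June 2004 through February 2005 contribute their day counts.
Then 1 day into March 2005.
Total: 28 + 30 + 31 + 31 + 30 + 31 + 30 + 31 + 31 + 28 + 1 = 302.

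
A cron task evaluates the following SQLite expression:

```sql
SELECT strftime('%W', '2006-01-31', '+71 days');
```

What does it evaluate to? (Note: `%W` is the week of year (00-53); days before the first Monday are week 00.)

15

First apply '+71 days': 2006-01-31 → 2006-04-12.
2006-04-12 is a Wednesday. SQLite's %W counts Mondays since the year started; the result is 15.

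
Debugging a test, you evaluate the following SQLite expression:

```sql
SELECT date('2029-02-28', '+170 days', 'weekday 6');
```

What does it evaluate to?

Applying '+170 days' to 2029-02-28: counting 170 days forward gives 2029-08-17.
`weekday 6` advances to the next Saturday; 2029-08-17 is a Friday, so it moves forward to 2029-08-18.

2029-08-18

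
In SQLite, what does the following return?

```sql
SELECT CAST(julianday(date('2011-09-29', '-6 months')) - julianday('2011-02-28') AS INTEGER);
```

29

Adding -6 months to 2011-09-29 gives 2011-03-29.
0 days remain in February 2011 after the 28th (28 − 28).
Then 29 days into March 2011.
Total: 0 + 29 = 29.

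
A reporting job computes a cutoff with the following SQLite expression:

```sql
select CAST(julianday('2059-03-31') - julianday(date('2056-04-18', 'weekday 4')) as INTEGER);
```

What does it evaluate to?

1075

`weekday 4` advances to the next Thursday; 2056-04-18 is a Tuesday, so it moves forward to 2056-04-20.
10 days remain in April 2056 after the 20th (30 − 20).
Full months from May 2056 through February 2059 contribute their day counts.
Then 31 days into March 2059.
Total: 10 + 31 + 30 + 31 + 31 + 30 + 31 + 30 + 31 + 31 + 28 + 31 + 30 + 31 + 30 + 31 + 31 + 30 + 31 + 30 + 31 + 31 + 28 + 31 + 30 + 31 + 30 + 31 + 31 + 30 + 31 + 30 + 31 + 31 + 28 + 31 = 1075.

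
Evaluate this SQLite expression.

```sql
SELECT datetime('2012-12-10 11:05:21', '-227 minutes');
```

227 minutes = 3h 47m; -227 minutes from 2012-12-10 11:05:21 is 2012-12-10 07:18:21.

2012-12-10 07:18:21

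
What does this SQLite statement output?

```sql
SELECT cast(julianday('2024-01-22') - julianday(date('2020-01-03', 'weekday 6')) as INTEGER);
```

`weekday 6` advances to the next Saturday; 2020-01-03 is a Friday, so it moves forward to 2020-01-04.
27 days remain in January 2020 after the 4th (31 − 4).
Full months from February 2020 through December 2023 contribute their day counts.
Then 22 days into January 2024.
Total: 27 + 29 + 31 + 30 + 31 + 30 + 31 + 31 + 30 + 31 + 30 + 31 + 31 + 28 + 31 + 30 + 31 + 30 + 31 + 31 + 30 + 31 + 30 + 31 + 31 + 28 + 31 + 30 + 31 + 30 + 31 + 31 + 30 + 31 + 30 + 31 + 31 + 28 + 31 + 30 + 31 + 30 + 31 + 31 + 30 + 31 + 30 + 31 + 22 = 1479.

1479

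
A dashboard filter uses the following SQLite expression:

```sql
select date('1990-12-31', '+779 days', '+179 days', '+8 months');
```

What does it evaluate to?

1994-04-15

Applying '+779 days' to 1990-12-31: counting 779 days forward gives 1993-02-17.
Applying '+179 days' to 1993-02-17: counting 179 days forward gives 1993-08-15.
Adding +8 months to 1993-08-15 gives 1994-04-15.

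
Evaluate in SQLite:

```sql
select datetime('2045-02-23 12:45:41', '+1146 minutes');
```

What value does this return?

1146 minutes = 19h 6m; +1146 minutes from 2045-02-23 12:45:41 is 2045-02-24 07:51:41 (crosses midnight).

2045-02-24 07:51:41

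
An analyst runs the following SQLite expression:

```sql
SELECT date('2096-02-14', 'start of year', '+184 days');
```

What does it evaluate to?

2096-07-03

`start of year` rewinds 2096-02-14 to 2096-01-01.
Applying '+184 days' to 2096-01-01: counting 184 days forward gives 2096-07-03.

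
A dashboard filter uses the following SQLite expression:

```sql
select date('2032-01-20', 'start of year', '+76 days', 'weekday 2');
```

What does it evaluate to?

`start of year` rewinds 2032-01-20 to 2032-01-01.
Applying '+76 days' to 2032-01-01: counting 76 days forward gives 2032-03-17.
`weekday 2` advances to the next Tuesday; 2032-03-17 is a Wednesday, so it moves forward to 2032-03-23.

2032-03-23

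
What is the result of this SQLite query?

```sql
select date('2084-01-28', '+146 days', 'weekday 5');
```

Applying '+146 days' to 2084-01-28: counting 146 days forward gives 2084-06-22.
`weekday 5` advances to the next Friday; 2084-06-22 is a Thursday, so it moves forward to 2084-06-23.

2084-06-23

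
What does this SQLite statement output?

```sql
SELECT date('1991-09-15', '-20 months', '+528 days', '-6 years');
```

1985-06-27

Adding -20 months to 1991-09-15 gives 1990-01-15.
Applying '+528 days' to 1990-01-15: counting 528 days forward gives 1991-06-27.
Adding -6 years to 1991-06-27 gives 1985-06-27.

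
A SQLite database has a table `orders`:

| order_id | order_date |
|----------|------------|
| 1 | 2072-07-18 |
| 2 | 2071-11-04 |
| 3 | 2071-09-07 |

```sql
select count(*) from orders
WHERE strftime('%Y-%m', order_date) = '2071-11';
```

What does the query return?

1

Rows with year-month 2071-11: 2071-11-04 → 1.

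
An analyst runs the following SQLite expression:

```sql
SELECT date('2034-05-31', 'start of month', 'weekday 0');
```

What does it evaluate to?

2034-05-07

`start of month` rewinds 2034-05-31 to 2034-05-01.
`weekday 0` advances to the next Sunday; 2034-05-01 is a Monday, so it moves forward to 2034-05-07.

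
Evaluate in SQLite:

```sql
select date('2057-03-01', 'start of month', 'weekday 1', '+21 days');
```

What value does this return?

2057-03-26

`start of month` rewinds 2057-03-01 to 2057-03-01.
`weekday 1` advances to the next Monday; 2057-03-01 is a Thursday, so it moves forward to 2057-03-05.
Advancing 21 more days within March lands on 2057-03-26.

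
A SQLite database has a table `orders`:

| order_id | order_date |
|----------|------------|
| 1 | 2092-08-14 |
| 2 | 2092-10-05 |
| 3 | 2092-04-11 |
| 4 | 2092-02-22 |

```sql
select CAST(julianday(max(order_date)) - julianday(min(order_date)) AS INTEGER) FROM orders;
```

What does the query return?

MIN = 2092-02-22, MAX = 2092-10-05.
7 days remain in February 2092 after the 22nd (29 − 22).
Full months from March 2092 through September 2092 contribute their day counts.
Then 5 days into October 2092.
Total: 7 + 31 + 30 + 31 + 30 + 31 + 31 + 30 + 5 = 226.

226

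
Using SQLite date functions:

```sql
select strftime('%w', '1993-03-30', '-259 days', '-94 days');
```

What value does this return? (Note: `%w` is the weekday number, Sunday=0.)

6

First apply '-259 days', '-94 days': 1993-03-30 → 1992-04-11.
1992-04-11 is a Saturday; with Sunday=0 that is 6.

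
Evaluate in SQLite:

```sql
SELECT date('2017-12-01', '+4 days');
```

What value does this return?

2017-12-05

Advancing 4 more days within December lands on 2017-12-05.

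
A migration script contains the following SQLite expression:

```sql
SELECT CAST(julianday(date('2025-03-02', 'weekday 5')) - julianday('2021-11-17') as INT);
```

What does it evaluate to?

1206

`weekday 5` advances to the next Friday; 2025-03-02 is a Sunday, so it moves forward to 2025-03-07.
13 days remain in November 2021 after the 17th (30 − 17).
Full months from December 2021 through February 2025 contribute their day counts.
Then 7 days into March 2025.
Total: 13 + 31 + 31 + 28 + 31 + 30 + 31 + 30 + 31 + 31 + 30 + 31 + 30 + 31 + 31 + 28 + 31 + 30 + 31 + 30 + 31 + 31 + 30 + 31 + 30 + 31 + 31 + 29 + 31 + 30 + 31 + 30 + 31 + 31 + 30 + 31 + 30 + 31 + 31 + 28 + 7 = 1206.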